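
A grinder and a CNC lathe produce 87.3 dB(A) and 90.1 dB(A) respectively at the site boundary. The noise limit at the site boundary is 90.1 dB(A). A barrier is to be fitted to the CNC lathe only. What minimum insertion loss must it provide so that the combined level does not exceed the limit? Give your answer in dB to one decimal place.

3.2 dB

The untreated sources together contribute 10^(87.3/10) = 5.370e+08, i.e. 87.30 dB(A).
The limit corresponds to 10^(90.1/10) = 1.023e+09; subtracting the fixed part leaves 4.863e+08 for the CNC lathe, i.e. 86.87 dB(A).
Required insertion loss = 90.1 − 86.87 = 3.23 dB.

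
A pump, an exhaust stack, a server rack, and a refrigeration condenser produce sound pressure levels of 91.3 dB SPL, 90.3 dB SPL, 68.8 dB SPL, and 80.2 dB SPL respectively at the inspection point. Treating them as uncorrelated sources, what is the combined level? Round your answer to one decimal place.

94.0 dB SPL

For uncorrelated sources the intensities add, so convert each level to linear form, sum, and take 10·log₁₀ of the total.
Σ 10^(L/10) = 10^(91.3/10) + 10^(90.3/10) + 10^(68.8/10) + 10^(80.2/10) = 2.533e+09.
L_total = 10·log₁₀(2.533e+09) = 94.04 dB SPL.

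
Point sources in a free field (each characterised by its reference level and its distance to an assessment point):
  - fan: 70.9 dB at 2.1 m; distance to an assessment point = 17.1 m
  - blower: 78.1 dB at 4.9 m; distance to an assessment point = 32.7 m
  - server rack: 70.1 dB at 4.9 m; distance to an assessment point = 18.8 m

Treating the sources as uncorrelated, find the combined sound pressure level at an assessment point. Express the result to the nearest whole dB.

64 dB

First find each source's level at the receiver (point-source: −20·log₁₀(r/r_ref)), then combine on an intensity basis.
fan: 70.9 − 20·log₁₀(17.1/2.1) = 70.9 − 18.22 = 52.68 dB.
blower: 78.1 − 20·log₁₀(32.7/4.9) = 78.1 − 16.49 = 61.61 dB.
server rack: 70.1 − 20·log₁₀(18.8/4.9) = 70.1 − 11.68 = 58.42 dB.
Σ 10^(L/10) = 2.330e+06 → L_total = 10·log₁₀(2.330e+06) = 63.67 dB.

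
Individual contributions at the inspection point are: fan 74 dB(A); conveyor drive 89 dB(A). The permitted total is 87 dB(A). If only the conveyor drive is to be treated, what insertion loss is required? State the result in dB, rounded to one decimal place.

Fixed contribution from the other source: Σ 10^(L/10) = 10^(74/10) = 2.512e+07 (74.00 dB(A)).
To meet 87 dB(A) overall, the treated conveyor drive may contribute at most 10^(87/10) − 2.512e+07 = 4.761e+08, i.e. 86.78 dB(A).
So the conveyor drive must be reduced from 89 to 86.78 dB(A): IL = 2.22 dB.

2.2 dB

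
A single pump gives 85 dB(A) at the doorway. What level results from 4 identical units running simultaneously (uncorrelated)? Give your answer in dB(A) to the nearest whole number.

91 dB(A)

L_total = L₁ + 10·log₁₀ N for N identical incoherent sources.
L_total = 85 + 10·log₁₀(4) = 85 + 6.021 = 91.02 dB(A).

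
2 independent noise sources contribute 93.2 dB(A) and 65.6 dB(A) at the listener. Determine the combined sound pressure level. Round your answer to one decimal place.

Incoherent sources combine by intensity addition: L_total = 10·log₁₀(Σ 10^(L_i/10)).
Σ 10^(L/10) = 10^(93.2/10) + 10^(65.6/10) = 2.093e+09.
L_total = 10·log₁₀(2.093e+09) = 93.21 dB(A).

93.2 dB(A)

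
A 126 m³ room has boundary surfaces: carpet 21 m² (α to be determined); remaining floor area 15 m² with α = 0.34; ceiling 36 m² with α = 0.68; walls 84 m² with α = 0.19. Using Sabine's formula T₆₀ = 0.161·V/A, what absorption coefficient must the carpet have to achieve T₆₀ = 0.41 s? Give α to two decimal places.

0.19

A = 0.161·V/T₆₀ = 0.161·126/0.41 = 49.48 m² sabins.
Absorption from the other surfaces = 15·0.34 + 36·0.68 + 84·0.19 = 45.54 m², so the carpet must supply 3.94 m² over 21 m².
α = 3.94/21 = 0.188.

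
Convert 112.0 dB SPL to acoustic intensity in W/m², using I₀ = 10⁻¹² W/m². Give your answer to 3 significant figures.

0.158 W/m²

I/I₀ = 10^(112.0/10) = 1.585e+11, so I = 1.585e+11 × 10⁻¹² W/m².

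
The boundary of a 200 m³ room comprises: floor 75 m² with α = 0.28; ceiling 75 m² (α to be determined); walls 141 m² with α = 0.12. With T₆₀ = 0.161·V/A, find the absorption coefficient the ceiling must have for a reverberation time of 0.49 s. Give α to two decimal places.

From T₆₀ = 0.161·V/A, the target T₆₀ = 0.49 s needs A = 0.161·200/0.49 = 65.71 m².
Absorption from the other surfaces = 75·0.28 + 141·0.12 = 37.92 m², so the ceiling must supply 27.79 m² over 75 m².
α = 27.79/75 = 0.371.

0.37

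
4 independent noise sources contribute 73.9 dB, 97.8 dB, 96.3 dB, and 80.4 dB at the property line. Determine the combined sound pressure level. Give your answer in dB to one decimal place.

100.2 dB

For uncorrelated sources the intensities add, so convert each level to linear form, sum, and take 10·log₁₀ of the total.
Σ 10^(L/10) = 10^(73.9/10) + 10^(97.8/10) + 10^(96.3/10) + 10^(80.4/10) = 1.043e+10.
L_total = 10·log₁₀(1.043e+10) = 100.18 dB.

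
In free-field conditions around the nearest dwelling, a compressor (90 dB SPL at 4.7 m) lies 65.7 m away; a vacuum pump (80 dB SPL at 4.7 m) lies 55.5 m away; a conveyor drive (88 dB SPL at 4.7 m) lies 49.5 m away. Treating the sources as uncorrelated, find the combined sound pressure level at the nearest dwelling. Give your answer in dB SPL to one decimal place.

70.6 dB SPL

First find each source's level at the receiver (point-source: −20·log₁₀(r/r_ref)), then combine on an intensity basis.
compressor: 90 − 20·log₁₀(65.7/4.7) = 90 − 22.91 = 67.09 dB SPL.
vacuum pump: 80 − 20·log₁₀(55.5/4.7) = 80 − 21.44 = 58.56 dB SPL.
conveyor drive: 88 − 20·log₁₀(49.5/4.7) = 88 − 20.45 = 67.55 dB SPL.
Σ 10^(L/10) = 1.152e+07 → L_total = 10·log₁₀(1.152e+07) = 70.62 dB SPL.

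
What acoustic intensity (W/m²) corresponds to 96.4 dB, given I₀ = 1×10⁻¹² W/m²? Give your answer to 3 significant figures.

L = 10·log₁₀(I/I₀) ⇒ I = I₀·10^(L/10) = 10⁻¹² × 10^9.64.

0.00437 W/m²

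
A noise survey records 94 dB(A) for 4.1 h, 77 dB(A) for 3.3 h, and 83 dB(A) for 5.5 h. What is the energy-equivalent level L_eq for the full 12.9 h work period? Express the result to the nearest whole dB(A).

Weight each interval's intensity by its duration and average over T = 12.9 h:
Σ tᵢ·10^(Lᵢ/10) = 4.1·10^(94/10) + 3.3·10^(77/10) + 5.5·10^(83/10) = 1.156e+10.
L_eq = 10·log₁₀(1.156e+10/12.9) = 89.52 dB(A).

90 dB(A)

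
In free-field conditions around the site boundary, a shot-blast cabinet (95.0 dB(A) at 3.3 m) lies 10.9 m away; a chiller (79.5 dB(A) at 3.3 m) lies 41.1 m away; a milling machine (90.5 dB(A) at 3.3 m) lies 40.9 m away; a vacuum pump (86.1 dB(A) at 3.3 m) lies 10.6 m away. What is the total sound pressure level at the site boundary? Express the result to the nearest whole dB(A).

Propagate each source to the receiver with L = L_ref − 20·log₁₀(r/r_ref), then add intensities.
shot-blast cabinet: 95.0 − 20·log₁₀(10.9/3.3) = 95.0 − 10.38 = 84.62 dB(A).
chiller: 79.5 − 20·log₁₀(41.1/3.3) = 79.5 − 21.91 = 57.59 dB(A).
milling machine: 90.5 − 20·log₁₀(40.9/3.3) = 90.5 − 21.86 = 68.64 dB(A).
vacuum pump: 86.1 − 20·log₁₀(10.6/3.3) = 86.1 − 10.14 = 75.96 dB(A).
Σ 10^(L/10) = 3.372e+08 → L_total = 10·log₁₀(3.372e+08) = 85.28 dB(A).

85 dB(A)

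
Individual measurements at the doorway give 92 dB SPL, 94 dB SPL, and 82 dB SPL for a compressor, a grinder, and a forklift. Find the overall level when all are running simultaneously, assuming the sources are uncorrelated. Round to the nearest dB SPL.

Incoherent sources combine by intensity addition: L_total = 10·log₁₀(Σ 10^(L_i/10)).
Σ 10^(L/10) = 10^(92/10) + 10^(94/10) + 10^(82/10) = 4.255e+09.
L_total = 10·log₁₀(4.255e+09) = 96.29 dB SPL.

96 dB SPL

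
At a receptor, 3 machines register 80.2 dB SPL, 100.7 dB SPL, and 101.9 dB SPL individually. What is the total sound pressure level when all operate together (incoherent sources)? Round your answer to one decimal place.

Incoherent sources combine by intensity addition: L_total = 10·log₁₀(Σ 10^(L_i/10)).
Σ 10^(L/10) = 10^(80.2/10) + 10^(100.7/10) + 10^(101.9/10) = 2.734e+10.
L_total = 10·log₁₀(2.734e+10) = 104.37 dB SPL.

104.4 dB SPL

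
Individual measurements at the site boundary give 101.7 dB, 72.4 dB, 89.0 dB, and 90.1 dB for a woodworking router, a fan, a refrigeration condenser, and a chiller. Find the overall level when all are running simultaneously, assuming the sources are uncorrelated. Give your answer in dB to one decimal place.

For uncorrelated sources the intensities add, so convert each level to linear form, sum, and take 10·log₁₀ of the total.
Σ 10^(L/10) = 10^(101.7/10) + 10^(72.4/10) + 10^(89.0/10) + 10^(90.1/10) = 1.663e+10.
L_total = 10·log₁₀(1.663e+10) = 102.21 dB.

102.2 dB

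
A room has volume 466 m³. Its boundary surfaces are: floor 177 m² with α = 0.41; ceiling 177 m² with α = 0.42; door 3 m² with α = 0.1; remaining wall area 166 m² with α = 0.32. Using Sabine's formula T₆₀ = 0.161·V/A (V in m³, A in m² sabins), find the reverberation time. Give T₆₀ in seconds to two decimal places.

Summing Sᵢαᵢ: 177·0.41 + 177·0.42 + 3·0.1 + 166·0.32 = 200.33 m².
T₆₀ = 0.161 × 466 / 200.33 = 0.375 s.

0.37 s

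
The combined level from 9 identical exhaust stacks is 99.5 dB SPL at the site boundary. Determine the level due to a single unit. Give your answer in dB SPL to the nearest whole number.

9 equal contributions raise the level by 10·log₁₀ 9 = 9.542 dB, so each unit alone gives 99.5 − 9.542.

90 dB SPL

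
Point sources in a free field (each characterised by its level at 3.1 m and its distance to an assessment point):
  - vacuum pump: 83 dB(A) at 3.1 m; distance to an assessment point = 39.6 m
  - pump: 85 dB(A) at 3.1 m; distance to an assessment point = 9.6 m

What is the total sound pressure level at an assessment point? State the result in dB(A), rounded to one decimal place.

Propagate each source to the receiver with L = L_ref − 20·log₁₀(r/r_ref), then add intensities.
vacuum pump: 83 − 20·log₁₀(39.6/3.1) = 83 − 22.13 = 60.87 dB(A).
pump: 85 − 20·log₁₀(9.6/3.1) = 85 − 9.82 = 75.18 dB(A).
Σ 10^(L/10) = 3.420e+07 → L_total = 10·log₁₀(3.420e+07) = 75.34 dB(A).

75.3 dB(A)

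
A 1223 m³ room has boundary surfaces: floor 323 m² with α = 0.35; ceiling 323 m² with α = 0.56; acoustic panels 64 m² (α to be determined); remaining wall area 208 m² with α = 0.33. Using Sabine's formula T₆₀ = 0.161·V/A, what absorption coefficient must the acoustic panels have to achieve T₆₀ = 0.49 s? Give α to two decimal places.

0.61

A = 0.161·V/T₆₀ = 0.161·1223/0.49 = 401.84 m² sabins.
Absorption from the other surfaces = 323·0.35 + 323·0.56 + 208·0.33 = 362.57 m², so the acoustic panels must supply 39.27 m² over 64 m².
α = 39.27/64 = 0.614.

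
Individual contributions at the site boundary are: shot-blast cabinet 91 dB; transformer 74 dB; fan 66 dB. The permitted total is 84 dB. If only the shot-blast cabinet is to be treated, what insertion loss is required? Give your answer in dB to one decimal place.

7.5 dB

Everything except the shot-blast cabinet sums to 10^(74/10) + 10^(66/10) = 2.910e+07 in linear terms, 74.64 dB.
To meet 84 dB overall, the treated shot-blast cabinet may contribute at most 10^(84/10) − 2.910e+07 = 2.221e+08, i.e. 83.47 dB.
Required insertion loss = 91 − 83.47 = 7.53 dB.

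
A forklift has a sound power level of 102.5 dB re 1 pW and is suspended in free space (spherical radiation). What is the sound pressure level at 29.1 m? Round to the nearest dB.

L_p = L_w − 10·log₁₀(4π·r²) with r = 29.1 m.
4π·r² = 1.064e+04 m², 10·log₁₀ of that is 40.270 dB.
L_p = 102.5 − 40.270 = 62.23 dB.

62 dB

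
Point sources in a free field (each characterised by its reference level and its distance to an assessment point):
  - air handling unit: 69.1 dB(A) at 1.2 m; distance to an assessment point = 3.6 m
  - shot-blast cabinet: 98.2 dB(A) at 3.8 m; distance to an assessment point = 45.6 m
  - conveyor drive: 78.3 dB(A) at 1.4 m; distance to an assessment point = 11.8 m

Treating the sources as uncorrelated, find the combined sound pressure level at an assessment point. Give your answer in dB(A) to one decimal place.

76.8 dB(A)

Apply inverse-square spreading to bring every level to the receiver, then sum 10^(L/10).
air handling unit: 69.1 − 20·log₁₀(3.6/1.2) = 69.1 − 9.54 = 59.56 dB(A).
shot-blast cabinet: 98.2 − 20·log₁₀(45.6/3.8) = 98.2 − 21.58 = 76.62 dB(A).
conveyor drive: 78.3 − 20·log₁₀(11.8/1.4) = 78.3 − 18.52 = 59.78 dB(A).
Σ 10^(L/10) = 4.774e+07 → L_total = 10·log₁₀(4.774e+07) = 76.79 dB(A).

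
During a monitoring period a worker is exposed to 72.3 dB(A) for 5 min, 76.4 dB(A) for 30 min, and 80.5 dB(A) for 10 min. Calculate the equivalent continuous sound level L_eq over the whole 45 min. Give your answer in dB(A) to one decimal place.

The energy average is taken in the linear domain: L_eq = 10·log₁₀[(Σ tᵢ·10^(Lᵢ/10))/T], T = 45 min.
Σ tᵢ·10^(Lᵢ/10) = 5·10^(72.3/10) + 30·10^(76.4/10) + 10·10^(80.5/10) = 2.516e+09.
L_eq = 10·log₁₀(2.516e+09/45) = 77.48 dB(A).

77.5 dB(A)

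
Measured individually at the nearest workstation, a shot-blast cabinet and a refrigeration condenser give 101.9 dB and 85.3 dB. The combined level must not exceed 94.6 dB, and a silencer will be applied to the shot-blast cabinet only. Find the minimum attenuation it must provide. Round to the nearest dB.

8 dB

The untreated sources together contribute 10^(85.3/10) = 3.388e+08, i.e. 85.30 dB.
The limit corresponds to 10^(94.6/10) = 2.884e+09; subtracting the fixed part leaves 2.545e+09 for the shot-blast cabinet, i.e. 94.06 dB.
So the shot-blast cabinet must be reduced from 101.9 to 94.06 dB: IL = 7.84 dB.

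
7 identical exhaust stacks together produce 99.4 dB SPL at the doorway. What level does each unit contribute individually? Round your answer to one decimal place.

90.9 dB SPL

7 equal contributions raise the level by 10·log₁₀ 7 = 8.451 dB, so each unit alone gives 99.4 − 8.451.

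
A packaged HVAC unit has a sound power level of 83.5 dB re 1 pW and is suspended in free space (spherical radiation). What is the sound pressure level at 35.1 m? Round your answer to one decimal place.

41.6 dB

L_p = L_w − 10·log₁₀(4π·r²) with r = 35.1 m.
4π·r² = 1.548e+04 m², 10·log₁₀ of that is 41.898 dB.
L_p = 83.5 − 41.898 = 41.60 dB.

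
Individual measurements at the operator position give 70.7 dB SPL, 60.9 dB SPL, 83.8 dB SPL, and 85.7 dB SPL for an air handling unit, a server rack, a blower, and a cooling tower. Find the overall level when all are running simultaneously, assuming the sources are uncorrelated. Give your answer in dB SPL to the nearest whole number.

88 dB SPL

Incoherent sources combine by intensity addition: L_total = 10·log₁₀(Σ 10^(L_i/10)).
Σ 10^(L/10) = 10^(70.7/10) + 10^(60.9/10) + 10^(83.8/10) + 10^(85.7/10) = 6.244e+08.
L_total = 10·log₁₀(6.244e+08) = 87.95 dB SPL.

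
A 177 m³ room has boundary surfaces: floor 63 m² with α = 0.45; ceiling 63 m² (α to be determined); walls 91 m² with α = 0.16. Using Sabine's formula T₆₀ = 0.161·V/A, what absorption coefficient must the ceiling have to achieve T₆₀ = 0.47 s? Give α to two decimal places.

0.28

A = 0.161·V/T₆₀ = 0.161·177/0.47 = 60.63 m² sabins.
Absorption from the other surfaces = 63·0.45 + 91·0.16 = 42.91 m², so the ceiling must supply 17.72 m² over 63 m².
α = 17.72/63 = 0.281.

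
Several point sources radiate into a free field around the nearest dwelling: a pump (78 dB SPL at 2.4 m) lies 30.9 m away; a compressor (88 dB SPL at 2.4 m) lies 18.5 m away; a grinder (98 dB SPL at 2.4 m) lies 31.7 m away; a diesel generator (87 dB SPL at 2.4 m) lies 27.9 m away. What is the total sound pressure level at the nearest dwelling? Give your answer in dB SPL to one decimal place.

77.1 dB SPL

Propagate each source to the receiver with L = L_ref − 20·log₁₀(r/r_ref), then add intensities.
pump: 78 − 20·log₁₀(30.9/2.4) = 78 − 22.19 = 55.81 dB SPL.
compressor: 88 − 20·log₁₀(18.5/2.4) = 88 − 17.74 = 70.26 dB SPL.
grinder: 98 − 20·log₁₀(31.7/2.4) = 98 − 22.42 = 75.58 dB SPL.
diesel generator: 87 − 20·log₁₀(27.9/2.4) = 87 − 21.31 = 65.69 dB SPL.
Σ 10^(L/10) = 5.087e+07 → L_total = 10·log₁₀(5.087e+07) = 77.06 dB SPL.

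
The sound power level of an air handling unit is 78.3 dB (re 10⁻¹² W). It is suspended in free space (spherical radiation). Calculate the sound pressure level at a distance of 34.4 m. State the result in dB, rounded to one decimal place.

L_p = L_w − 10·log₁₀(4π·r²) with r = 34.4 m.
4π·r² = 1.487e+04 m², 10·log₁₀ of that is 41.723 dB.
L_p = 78.3 − 41.723 = 36.58 dB.

36.6 dB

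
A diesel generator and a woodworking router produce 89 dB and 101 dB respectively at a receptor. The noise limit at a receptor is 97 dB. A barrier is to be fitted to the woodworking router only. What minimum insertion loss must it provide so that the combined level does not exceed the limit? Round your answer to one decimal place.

The untreated sources together contribute 10^(89/10) = 7.943e+08, i.e. 89.00 dB.
To meet 97 dB overall, the treated woodworking router may contribute at most 10^(97/10) − 7.943e+08 = 4.218e+09, i.e. 96.25 dB.
Required insertion loss = 101 − 96.25 = 4.75 dB.

4.7 dB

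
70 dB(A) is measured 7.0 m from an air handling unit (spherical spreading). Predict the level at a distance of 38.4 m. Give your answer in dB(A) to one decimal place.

Point-source attenuation: ΔL = 20·log₁₀(r₂/r₁) = 20·log₁₀(38.4/7.0) = 14.785 dB.
L₂ = 70 − 20·log₁₀(38.4/7.0) = 70 − 14.785 = 55.22 dB(A).

55.2 dB(A)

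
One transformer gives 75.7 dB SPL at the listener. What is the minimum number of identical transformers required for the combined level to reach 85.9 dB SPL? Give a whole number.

N identical sources give L₁ + 10·log₁₀ N, so require 10·log₁₀ N ≥ 85.9 − 75.7 = 10.2 dB.
N ≥ 10^(10.2/10) = 10.471, so N = 11.

11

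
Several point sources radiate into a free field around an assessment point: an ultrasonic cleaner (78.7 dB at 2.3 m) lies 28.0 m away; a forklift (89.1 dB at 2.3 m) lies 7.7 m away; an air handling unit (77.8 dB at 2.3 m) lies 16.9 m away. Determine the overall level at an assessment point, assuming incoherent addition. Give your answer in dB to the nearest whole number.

Propagate each source to the receiver with L = L_ref − 20·log₁₀(r/r_ref), then add intensities.
ultrasonic cleaner: 78.7 − 20·log₁₀(28.0/2.3) = 78.7 − 21.71 = 56.99 dB.
forklift: 89.1 − 20·log₁₀(7.7/2.3) = 89.1 − 10.50 = 78.60 dB.
air handling unit: 77.8 − 20·log₁₀(16.9/2.3) = 77.8 − 17.32 = 60.48 dB.
Σ 10^(L/10) = 7.414e+07 → L_total = 10·log₁₀(7.414e+07) = 78.70 dB.

79 dB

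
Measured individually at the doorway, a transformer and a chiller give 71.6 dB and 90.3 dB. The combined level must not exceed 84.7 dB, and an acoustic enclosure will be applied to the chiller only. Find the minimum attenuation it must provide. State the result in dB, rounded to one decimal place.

5.8 dB

Everything except the chiller sums to 10^(71.6/10) = 1.445e+07 in linear terms, 71.60 dB.
To meet 84.7 dB overall, the treated chiller may contribute at most 10^(84.7/10) − 1.445e+07 = 2.807e+08, i.e. 84.48 dB.
Required insertion loss = 90.3 − 84.48 = 5.82 dB.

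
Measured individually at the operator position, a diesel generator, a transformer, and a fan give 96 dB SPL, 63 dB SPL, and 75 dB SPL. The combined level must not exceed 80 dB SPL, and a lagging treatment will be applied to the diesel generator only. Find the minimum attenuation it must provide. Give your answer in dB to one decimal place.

Fixed contribution from the other sources: Σ 10^(L/10) = 10^(63/10) + 10^(75/10) = 3.362e+07 (75.27 dB SPL).
To meet 80 dB SPL overall, the treated diesel generator may contribute at most 10^(80/10) − 3.362e+07 = 6.638e+07, i.e. 78.22 dB SPL.
So the diesel generator must be reduced from 96 to 78.22 dB SPL: IL = 17.78 dB.

17.8 dB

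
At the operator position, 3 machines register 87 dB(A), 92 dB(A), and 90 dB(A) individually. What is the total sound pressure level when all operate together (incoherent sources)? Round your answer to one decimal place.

94.9 dB(A)

For uncorrelated sources the intensities add, so convert each level to linear form, sum, and take 10·log₁₀ of the total.
Σ 10^(L/10) = 10^(87/10) + 10^(92/10) + 10^(90/10) = 3.086e+09.
L_total = 10·log₁₀(3.086e+09) = 94.89 dB(A).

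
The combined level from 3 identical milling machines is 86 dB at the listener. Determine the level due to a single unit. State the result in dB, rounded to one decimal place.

Dividing the total intensity by 3 lowers the level by 10·log₁₀ 3 = 4.771 dB: L₁ = 86 − 4.771.

81.2 dB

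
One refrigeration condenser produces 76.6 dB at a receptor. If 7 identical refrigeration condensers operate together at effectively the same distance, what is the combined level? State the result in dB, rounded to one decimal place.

85.1 dB

With 7 equal, uncorrelated contributions the intensity is 7× that of one unit, giving a rise of 10·log₁₀ 7.
L_total = 76.6 + 10·log₁₀(7) = 76.6 + 8.451 = 85.05 dB.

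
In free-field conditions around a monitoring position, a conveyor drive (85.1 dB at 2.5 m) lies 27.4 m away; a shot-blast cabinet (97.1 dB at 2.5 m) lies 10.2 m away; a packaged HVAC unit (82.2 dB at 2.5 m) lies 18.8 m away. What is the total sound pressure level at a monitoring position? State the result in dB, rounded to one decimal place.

85.0 dB

Propagate each source to the receiver with L = L_ref − 20·log₁₀(r/r_ref), then add intensities.
conveyor drive: 85.1 − 20·log₁₀(27.4/2.5) = 85.1 − 20.80 = 64.30 dB.
shot-blast cabinet: 97.1 − 20·log₁₀(10.2/2.5) = 97.1 − 12.21 = 84.89 dB.
packaged HVAC unit: 82.2 − 20·log₁₀(18.8/2.5) = 82.2 − 17.52 = 64.68 dB.
Σ 10^(L/10) = 3.137e+08 → L_total = 10·log₁₀(3.137e+08) = 84.97 dB.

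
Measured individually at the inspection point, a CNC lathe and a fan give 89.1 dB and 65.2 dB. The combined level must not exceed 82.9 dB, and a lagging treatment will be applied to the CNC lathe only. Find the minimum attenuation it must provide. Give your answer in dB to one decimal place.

6.3 dB

Everything except the CNC lathe sums to 10^(65.2/10) = 3.311e+06 in linear terms, 65.20 dB.
To meet 82.9 dB overall, the treated CNC lathe may contribute at most 10^(82.9/10) − 3.311e+06 = 1.917e+08, i.e. 82.83 dB.
So the CNC lathe must be reduced from 89.1 to 82.83 dB: IL = 6.27 dB.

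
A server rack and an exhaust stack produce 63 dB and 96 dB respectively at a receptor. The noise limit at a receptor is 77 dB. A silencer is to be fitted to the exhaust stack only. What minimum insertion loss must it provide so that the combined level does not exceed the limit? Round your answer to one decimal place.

Everything except the exhaust stack sums to 10^(63/10) = 1.995e+06 in linear terms, 63.00 dB.
The limit corresponds to 10^(77/10) = 5.012e+07; subtracting the fixed part leaves 4.812e+07 for the exhaust stack, i.e. 76.82 dB.
Required insertion loss = 96 − 76.82 = 19.18 dB.

19.2 dB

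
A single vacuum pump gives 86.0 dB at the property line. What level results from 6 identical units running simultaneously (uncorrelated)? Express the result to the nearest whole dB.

94 dB

N identical incoherent sources raise the level by 10·log₁₀ N.
L_total = 86.0 + 10·log₁₀(6) = 86.0 + 7.782 = 93.78 dB.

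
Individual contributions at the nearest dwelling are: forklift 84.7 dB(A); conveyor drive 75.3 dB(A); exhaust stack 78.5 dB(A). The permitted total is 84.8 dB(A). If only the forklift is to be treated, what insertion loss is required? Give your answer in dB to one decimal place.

The untreated sources together contribute 10^(75.3/10) + 10^(78.5/10) = 1.047e+08, i.e. 80.20 dB(A).
The limit corresponds to 10^(84.8/10) = 3.020e+08; subtracting the fixed part leaves 1.973e+08 for the forklift, i.e. 82.95 dB(A).
So the forklift must be reduced from 84.7 to 82.95 dB(A): IL = 1.75 dB.

1.7 dB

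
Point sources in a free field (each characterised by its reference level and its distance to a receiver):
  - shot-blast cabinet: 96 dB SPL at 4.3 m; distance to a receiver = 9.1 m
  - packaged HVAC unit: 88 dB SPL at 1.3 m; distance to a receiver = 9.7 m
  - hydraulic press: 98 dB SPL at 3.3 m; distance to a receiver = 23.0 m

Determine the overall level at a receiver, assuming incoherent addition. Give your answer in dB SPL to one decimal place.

90.1 dB SPL

Propagate each source to the receiver with L = L_ref − 20·log₁₀(r/r_ref), then add intensities.
shot-blast cabinet: 96 − 20·log₁₀(9.1/4.3) = 96 − 6.51 = 89.49 dB SPL.
packaged HVAC unit: 88 − 20·log₁₀(9.7/1.3) = 88 − 17.46 = 70.54 dB SPL.
hydraulic press: 98 − 20·log₁₀(23.0/3.3) = 98 − 16.86 = 81.14 dB SPL.
Σ 10^(L/10) = 1.030e+09 → L_total = 10·log₁₀(1.030e+09) = 90.13 dB SPL.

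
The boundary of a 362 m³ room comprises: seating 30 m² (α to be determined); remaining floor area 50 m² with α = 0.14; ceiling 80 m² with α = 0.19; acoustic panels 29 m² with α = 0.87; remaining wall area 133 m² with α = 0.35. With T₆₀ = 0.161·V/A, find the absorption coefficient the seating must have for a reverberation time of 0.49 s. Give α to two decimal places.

0.83

From T₆₀ = 0.161·V/A, the target T₆₀ = 0.49 s needs A = 0.161·362/0.49 = 118.94 m².
Absorption from the other surfaces = 50·0.14 + 80·0.19 + 29·0.87 + 133·0.35 = 93.98 m², so the seating must supply 24.96 m² over 30 m².
α = 24.96/30 = 0.832.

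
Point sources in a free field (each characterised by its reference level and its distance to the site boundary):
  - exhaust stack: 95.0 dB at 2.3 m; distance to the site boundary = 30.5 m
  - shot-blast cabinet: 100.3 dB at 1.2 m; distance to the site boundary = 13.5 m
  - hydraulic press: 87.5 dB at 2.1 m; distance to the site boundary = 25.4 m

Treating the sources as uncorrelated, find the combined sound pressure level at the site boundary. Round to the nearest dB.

80 dB

First find each source's level at the receiver (point-source: −20·log₁₀(r/r_ref)), then combine on an intensity basis.
exhaust stack: 95.0 − 20·log₁₀(30.5/2.3) = 95.0 − 22.45 = 72.55 dB.
shot-blast cabinet: 100.3 − 20·log₁₀(13.5/1.2) = 100.3 − 21.02 = 79.28 dB.
hydraulic press: 87.5 − 20·log₁₀(25.4/2.1) = 87.5 − 21.65 = 65.85 dB.
Σ 10^(L/10) = 1.065e+08 → L_total = 10·log₁₀(1.065e+08) = 80.27 dB.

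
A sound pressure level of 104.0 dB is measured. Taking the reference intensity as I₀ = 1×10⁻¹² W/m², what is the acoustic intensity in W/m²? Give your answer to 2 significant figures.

0.025 W/m²

L = 10·log₁₀(I/I₀) ⇒ I = I₀·10^(L/10) = 10⁻¹² × 10^10.40.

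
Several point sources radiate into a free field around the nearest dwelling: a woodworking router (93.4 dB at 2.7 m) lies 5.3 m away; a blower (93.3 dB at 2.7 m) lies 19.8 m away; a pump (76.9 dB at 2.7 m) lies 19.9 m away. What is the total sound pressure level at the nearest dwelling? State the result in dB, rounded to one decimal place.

87.8 dB

Propagate each source to the receiver with L = L_ref − 20·log₁₀(r/r_ref), then add intensities.
woodworking router: 93.4 − 20·log₁₀(5.3/2.7) = 93.4 − 5.86 = 87.54 dB.
blower: 93.3 − 20·log₁₀(19.8/2.7) = 93.3 − 17.31 = 75.99 dB.
pump: 76.9 − 20·log₁₀(19.9/2.7) = 76.9 − 17.35 = 59.55 dB.
Σ 10^(L/10) = 6.084e+08 → L_total = 10·log₁₀(6.084e+08) = 87.84 dB.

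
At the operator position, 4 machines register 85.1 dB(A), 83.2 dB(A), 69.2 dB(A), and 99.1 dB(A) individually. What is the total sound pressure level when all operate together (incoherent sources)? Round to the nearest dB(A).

For uncorrelated sources the intensities add, so convert each level to linear form, sum, and take 10·log₁₀ of the total.
Σ 10^(L/10) = 10^(85.1/10) + 10^(83.2/10) + 10^(69.2/10) + 10^(99.1/10) = 8.669e+09.
L_total = 10·log₁₀(8.669e+09) = 99.38 dB(A).

99 dB(A)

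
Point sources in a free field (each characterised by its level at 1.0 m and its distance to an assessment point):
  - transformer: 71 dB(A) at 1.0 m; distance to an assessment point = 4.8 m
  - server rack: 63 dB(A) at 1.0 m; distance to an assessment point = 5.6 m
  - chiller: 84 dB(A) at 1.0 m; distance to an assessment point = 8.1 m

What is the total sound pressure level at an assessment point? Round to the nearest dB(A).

First find each source's level at the receiver (point-source: −20·log₁₀(r/r_ref)), then combine on an intensity basis.
transformer: 71 − 20·log₁₀(4.8/1.0) = 71 − 13.62 = 57.38 dB(A).
server rack: 63 − 20·log₁₀(5.6/1.0) = 63 − 14.96 = 48.04 dB(A).
chiller: 84 − 20·log₁₀(8.1/1.0) = 84 − 18.17 = 65.83 dB(A).
Σ 10^(L/10) = 4.439e+06 → L_total = 10·log₁₀(4.439e+06) = 66.47 dB(A).

66 dB(A)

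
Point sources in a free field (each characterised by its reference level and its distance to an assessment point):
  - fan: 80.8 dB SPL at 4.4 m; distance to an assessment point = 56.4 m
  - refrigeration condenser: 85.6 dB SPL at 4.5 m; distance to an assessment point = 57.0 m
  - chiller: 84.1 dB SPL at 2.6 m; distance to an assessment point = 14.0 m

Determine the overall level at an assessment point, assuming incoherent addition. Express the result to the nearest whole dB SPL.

71 dB SPL

First find each source's level at the receiver (point-source: −20·log₁₀(r/r_ref)), then combine on an intensity basis.
fan: 80.8 − 20·log₁₀(56.4/4.4) = 80.8 − 22.16 = 58.64 dB SPL.
refrigeration condenser: 85.6 − 20·log₁₀(57.0/4.5) = 85.6 − 22.05 = 63.55 dB SPL.
chiller: 84.1 − 20·log₁₀(14.0/2.6) = 84.1 − 14.62 = 69.48 dB SPL.
Σ 10^(L/10) = 1.186e+07 → L_total = 10·log₁₀(1.186e+07) = 70.74 dB SPL.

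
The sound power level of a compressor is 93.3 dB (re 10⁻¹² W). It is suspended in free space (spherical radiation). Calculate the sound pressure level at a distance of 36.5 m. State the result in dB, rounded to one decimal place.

51.1 dB

Free-field spherical radiation: L_p = L_w − 10·log₁₀(4π·r²), r = 36.5 m.
4π·r² = 1.674e+04 m², 10·log₁₀ of that is 42.238 dB.
L_p = 93.3 − 42.238 = 51.06 dB.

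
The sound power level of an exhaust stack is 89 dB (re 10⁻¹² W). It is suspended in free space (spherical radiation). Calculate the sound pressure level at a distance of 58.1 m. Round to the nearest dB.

43 dB

L_p = L_w − 10·log₁₀(4π·r²) with r = 58.1 m.
4π·r² = 4.242e+04 m², 10·log₁₀ of that is 46.276 dB.
L_p = 89 − 46.276 = 42.72 dB.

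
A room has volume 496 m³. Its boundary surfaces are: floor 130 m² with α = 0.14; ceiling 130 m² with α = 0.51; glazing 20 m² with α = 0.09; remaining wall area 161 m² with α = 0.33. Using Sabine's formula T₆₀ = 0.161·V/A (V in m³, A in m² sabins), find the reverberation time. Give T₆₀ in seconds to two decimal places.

A = Σ Sᵢαᵢ = 130·0.14 + 130·0.51 + 20·0.09 + 161·0.33 = 139.43 m².
T₆₀ = 0.161 × 496 / 139.43 = 0.573 s.

0.57 s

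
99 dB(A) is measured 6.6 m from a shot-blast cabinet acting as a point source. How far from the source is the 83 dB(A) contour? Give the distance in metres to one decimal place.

41.6 m

For a point source L₁ − L₂ = 20·log₁₀(r₂/r₁), so r₂ = r₁·10^((L₁−L₂)/20).
r₂ = 6.6·10^((99−83)/20) = 6.6·10^(16.0/20) = 41.64 m.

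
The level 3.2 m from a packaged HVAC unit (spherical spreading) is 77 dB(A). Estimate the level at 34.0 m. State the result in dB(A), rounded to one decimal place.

56.5 dB(A)

Spherical spreading from a point source gives a 20·log₁₀(r₂/r₁) drop.
L₂ = 77 − 20·log₁₀(34.0/3.2) = 77 − 20.527 = 56.47 dB(A).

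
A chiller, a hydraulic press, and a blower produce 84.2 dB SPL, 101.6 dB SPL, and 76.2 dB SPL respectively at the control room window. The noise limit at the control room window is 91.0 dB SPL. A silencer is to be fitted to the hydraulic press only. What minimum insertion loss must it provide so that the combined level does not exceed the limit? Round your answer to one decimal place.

The untreated sources together contribute 10^(84.2/10) + 10^(76.2/10) = 3.047e+08, i.e. 84.84 dB SPL.
The limit corresponds to 10^(91.0/10) = 1.259e+09; subtracting the fixed part leaves 9.542e+08 for the hydraulic press, i.e. 89.80 dB SPL.
So the hydraulic press must be reduced from 101.6 to 89.80 dB SPL: IL = 11.80 dB.

11.8 dB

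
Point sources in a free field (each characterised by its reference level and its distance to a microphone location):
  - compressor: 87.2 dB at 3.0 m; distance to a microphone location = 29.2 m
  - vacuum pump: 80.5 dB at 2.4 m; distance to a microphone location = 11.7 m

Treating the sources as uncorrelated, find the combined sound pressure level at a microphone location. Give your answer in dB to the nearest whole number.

First find each source's level at the receiver (point-source: −20·log₁₀(r/r_ref)), then combine on an intensity basis.
compressor: 87.2 − 20·log₁₀(29.2/3.0) = 87.2 − 19.77 = 67.43 dB.
vacuum pump: 80.5 − 20·log₁₀(11.7/2.4) = 80.5 − 13.76 = 66.74 dB.
Σ 10^(L/10) = 1.026e+07 → L_total = 10·log₁₀(1.026e+07) = 70.11 dB.

70 dB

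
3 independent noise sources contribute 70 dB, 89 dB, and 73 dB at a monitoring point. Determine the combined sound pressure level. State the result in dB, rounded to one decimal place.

Incoherent sources combine by intensity addition: L_total = 10·log₁₀(Σ 10^(L_i/10)).
Σ 10^(L/10) = 10^(70/10) + 10^(89/10) + 10^(73/10) = 8.243e+08.
L_total = 10·log₁₀(8.243e+08) = 89.16 dB.

89.2 dB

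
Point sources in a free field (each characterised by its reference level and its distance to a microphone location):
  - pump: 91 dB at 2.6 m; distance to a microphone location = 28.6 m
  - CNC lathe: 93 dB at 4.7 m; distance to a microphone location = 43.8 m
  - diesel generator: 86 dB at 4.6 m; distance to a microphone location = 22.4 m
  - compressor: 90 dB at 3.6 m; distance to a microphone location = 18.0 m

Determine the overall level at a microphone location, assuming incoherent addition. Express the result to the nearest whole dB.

80 dB

Apply inverse-square spreading to bring every level to the receiver, then sum 10^(L/10).
pump: 91 − 20·log₁₀(28.6/2.6) = 91 − 20.83 = 70.17 dB.
CNC lathe: 93 − 20·log₁₀(43.8/4.7) = 93 − 19.39 = 73.61 dB.
diesel generator: 86 − 20·log₁₀(22.4/4.6) = 86 − 13.75 = 72.25 dB.
compressor: 90 − 20·log₁₀(18.0/3.6) = 90 − 13.98 = 76.02 dB.
Σ 10^(L/10) = 9.017e+07 → L_total = 10·log₁₀(9.017e+07) = 79.55 dB.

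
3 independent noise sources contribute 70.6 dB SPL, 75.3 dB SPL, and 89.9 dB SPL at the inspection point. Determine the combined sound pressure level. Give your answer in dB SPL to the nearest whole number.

For uncorrelated sources the intensities add, so convert each level to linear form, sum, and take 10·log₁₀ of the total.
Σ 10^(L/10) = 10^(70.6/10) + 10^(75.3/10) + 10^(89.9/10) = 1.023e+09.
L_total = 10·log₁₀(1.023e+09) = 90.10 dB SPL.

90 dB SPL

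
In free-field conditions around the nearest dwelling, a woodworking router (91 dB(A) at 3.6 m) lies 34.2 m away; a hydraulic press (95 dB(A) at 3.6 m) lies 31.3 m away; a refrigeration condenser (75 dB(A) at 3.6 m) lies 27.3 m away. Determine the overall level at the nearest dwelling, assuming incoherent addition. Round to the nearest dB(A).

Apply inverse-square spreading to bring every level to the receiver, then sum 10^(L/10).
woodworking router: 91 − 20·log₁₀(34.2/3.6) = 91 − 19.55 = 71.45 dB(A).
hydraulic press: 95 − 20·log₁₀(31.3/3.6) = 95 − 18.78 = 76.22 dB(A).
refrigeration condenser: 75 − 20·log₁₀(27.3/3.6) = 75 − 17.60 = 57.40 dB(A).
Σ 10^(L/10) = 5.633e+07 → L_total = 10·log₁₀(5.633e+07) = 77.51 dB(A).

78 dB(A)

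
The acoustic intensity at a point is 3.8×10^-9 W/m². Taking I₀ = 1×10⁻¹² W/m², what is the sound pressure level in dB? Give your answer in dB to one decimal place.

35.8 dB

Dividing by I₀ shifts the exponent by 12: I/I₀ = 3.8×10^3.
L = 10·(0.5798 + 3) = 35.80 dB.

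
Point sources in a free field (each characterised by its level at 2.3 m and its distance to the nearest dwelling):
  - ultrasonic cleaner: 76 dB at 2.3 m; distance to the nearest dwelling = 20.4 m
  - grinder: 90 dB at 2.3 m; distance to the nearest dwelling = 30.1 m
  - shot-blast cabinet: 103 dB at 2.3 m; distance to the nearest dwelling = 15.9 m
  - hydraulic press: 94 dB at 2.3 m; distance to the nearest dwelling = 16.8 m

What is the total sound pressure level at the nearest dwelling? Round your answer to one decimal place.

First find each source's level at the receiver (point-source: −20·log₁₀(r/r_ref)), then combine on an intensity basis.
ultrasonic cleaner: 76 − 20·log₁₀(20.4/2.3) = 76 − 18.96 = 57.04 dB.
grinder: 90 − 20·log₁₀(30.1/2.3) = 90 − 22.34 = 67.66 dB.
shot-blast cabinet: 103 − 20·log₁₀(15.9/2.3) = 103 − 16.79 = 86.21 dB.
hydraulic press: 94 − 20·log₁₀(16.8/2.3) = 94 − 17.27 = 76.73 dB.
Σ 10^(L/10) = 4.709e+08 → L_total = 10·log₁₀(4.709e+08) = 86.73 dB.

86.7 dB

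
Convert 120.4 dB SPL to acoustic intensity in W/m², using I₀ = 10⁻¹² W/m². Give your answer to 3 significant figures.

1.10 W/m²

I = I₀·10^(L/10) = 10⁻¹² × 10^(120.4/10) = 10^(0.040).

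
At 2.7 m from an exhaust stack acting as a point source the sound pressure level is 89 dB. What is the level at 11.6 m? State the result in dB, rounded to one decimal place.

76.3 dB

Point-source attenuation: ΔL = 20·log₁₀(r₂/r₁) = 20·log₁₀(11.6/2.7) = 12.662 dB.
L₂ = 89 − 20·log₁₀(11.6/2.7) = 89 − 12.662 = 76.34 dB.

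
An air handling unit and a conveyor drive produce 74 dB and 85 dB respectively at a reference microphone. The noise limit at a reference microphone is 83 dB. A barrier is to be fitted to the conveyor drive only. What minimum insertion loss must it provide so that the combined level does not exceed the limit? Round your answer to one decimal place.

2.6 dB

The untreated sources together contribute 10^(74/10) = 2.512e+07, i.e. 74.00 dB.
To meet 83 dB overall, the treated conveyor drive may contribute at most 10^(83/10) − 2.512e+07 = 1.744e+08, i.e. 82.42 dB.
So the conveyor drive must be reduced from 85 to 82.42 dB: IL = 2.58 dB.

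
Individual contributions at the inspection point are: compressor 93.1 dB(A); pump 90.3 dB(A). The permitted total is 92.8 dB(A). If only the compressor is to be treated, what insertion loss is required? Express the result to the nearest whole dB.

4 dB

The untreated sources together contribute 10^(90.3/10) = 1.072e+09, i.e. 90.30 dB(A).
To meet 92.8 dB(A) overall, the treated compressor may contribute at most 10^(92.8/10) − 1.072e+09 = 8.339e+08, i.e. 89.21 dB(A).
So the compressor must be reduced from 93.1 to 89.21 dB(A): IL = 3.89 dB.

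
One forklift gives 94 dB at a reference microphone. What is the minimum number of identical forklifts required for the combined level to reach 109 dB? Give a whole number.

32

Need L₁ + 10·log₁₀ N ≥ 109, i.e. log₁₀ N ≥ 1.50.
N ≥ 10^(15.0/10) = 31.623, so N = 32.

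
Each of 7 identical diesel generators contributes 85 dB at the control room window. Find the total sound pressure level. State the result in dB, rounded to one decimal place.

93.5 dB

N identical incoherent sources raise the level by 10·log₁₀ N.
L_total = 85 + 10·log₁₀(7) = 85 + 8.451 = 93.45 dB.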